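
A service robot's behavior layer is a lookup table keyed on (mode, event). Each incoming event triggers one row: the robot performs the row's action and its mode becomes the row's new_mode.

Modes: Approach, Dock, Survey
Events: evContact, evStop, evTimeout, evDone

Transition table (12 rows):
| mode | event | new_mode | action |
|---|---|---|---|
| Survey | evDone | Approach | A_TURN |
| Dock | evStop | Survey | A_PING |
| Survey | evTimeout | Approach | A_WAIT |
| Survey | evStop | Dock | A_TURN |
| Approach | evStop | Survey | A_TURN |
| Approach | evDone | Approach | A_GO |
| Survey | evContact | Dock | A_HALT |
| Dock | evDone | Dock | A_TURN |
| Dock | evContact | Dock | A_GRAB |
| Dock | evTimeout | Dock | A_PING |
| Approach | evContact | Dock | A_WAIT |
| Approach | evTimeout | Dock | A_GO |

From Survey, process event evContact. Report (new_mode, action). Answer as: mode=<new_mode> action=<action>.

current mode = Survey; filter table to that mode:
  (Survey, evDone) → (Approach, A_TURN)
  (Survey, evTimeout) → (Approach, A_WAIT)
  (Survey, evStop) → (Dock, A_TURN)
  (Survey, evContact) → (Dock, A_HALT)  ← event matches
event = evContact selects (Dock, A_HALT)

mode=Dock action=A_HALT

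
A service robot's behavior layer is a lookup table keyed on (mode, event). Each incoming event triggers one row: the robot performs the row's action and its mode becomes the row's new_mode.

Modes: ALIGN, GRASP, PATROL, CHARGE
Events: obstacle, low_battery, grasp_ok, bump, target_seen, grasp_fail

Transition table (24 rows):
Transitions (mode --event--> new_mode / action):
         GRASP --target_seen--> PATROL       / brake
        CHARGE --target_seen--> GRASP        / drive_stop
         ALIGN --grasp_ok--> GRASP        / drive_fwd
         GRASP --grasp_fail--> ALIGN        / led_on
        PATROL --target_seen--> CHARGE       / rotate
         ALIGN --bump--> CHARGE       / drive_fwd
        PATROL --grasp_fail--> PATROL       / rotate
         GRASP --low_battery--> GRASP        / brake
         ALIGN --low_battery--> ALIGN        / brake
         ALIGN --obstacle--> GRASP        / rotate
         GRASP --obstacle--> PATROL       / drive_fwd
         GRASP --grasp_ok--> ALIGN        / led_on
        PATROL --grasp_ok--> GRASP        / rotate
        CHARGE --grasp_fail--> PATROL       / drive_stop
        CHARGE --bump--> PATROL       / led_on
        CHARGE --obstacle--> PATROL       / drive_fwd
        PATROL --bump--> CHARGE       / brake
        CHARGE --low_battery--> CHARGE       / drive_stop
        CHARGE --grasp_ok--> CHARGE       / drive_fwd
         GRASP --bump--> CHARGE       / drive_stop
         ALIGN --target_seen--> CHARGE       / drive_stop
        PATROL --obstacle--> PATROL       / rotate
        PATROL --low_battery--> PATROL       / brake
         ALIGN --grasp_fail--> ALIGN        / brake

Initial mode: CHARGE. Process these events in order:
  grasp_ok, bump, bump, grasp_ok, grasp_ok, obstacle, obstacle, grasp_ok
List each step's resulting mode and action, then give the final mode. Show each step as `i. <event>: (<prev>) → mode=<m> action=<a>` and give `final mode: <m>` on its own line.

final mode: GRASP

1. grasp_ok: (CHARGE) → mode=CHARGE action=drive_fwd
2. bump: (CHARGE) → mode=PATROL action=led_on
3. bump: (PATROL) → mode=CHARGE action=brake
4. grasp_ok: (CHARGE) → mode=CHARGE action=drive_fwd
5. grasp_ok: (CHARGE) → mode=CHARGE action=drive_fwd
6. obstacle: (CHARGE) → mode=PATROL action=drive_fwd
7. obstacle: (PATROL) → mode=PATROL action=rotate
8. grasp_ok: (PATROL) → mode=GRASP action=rotate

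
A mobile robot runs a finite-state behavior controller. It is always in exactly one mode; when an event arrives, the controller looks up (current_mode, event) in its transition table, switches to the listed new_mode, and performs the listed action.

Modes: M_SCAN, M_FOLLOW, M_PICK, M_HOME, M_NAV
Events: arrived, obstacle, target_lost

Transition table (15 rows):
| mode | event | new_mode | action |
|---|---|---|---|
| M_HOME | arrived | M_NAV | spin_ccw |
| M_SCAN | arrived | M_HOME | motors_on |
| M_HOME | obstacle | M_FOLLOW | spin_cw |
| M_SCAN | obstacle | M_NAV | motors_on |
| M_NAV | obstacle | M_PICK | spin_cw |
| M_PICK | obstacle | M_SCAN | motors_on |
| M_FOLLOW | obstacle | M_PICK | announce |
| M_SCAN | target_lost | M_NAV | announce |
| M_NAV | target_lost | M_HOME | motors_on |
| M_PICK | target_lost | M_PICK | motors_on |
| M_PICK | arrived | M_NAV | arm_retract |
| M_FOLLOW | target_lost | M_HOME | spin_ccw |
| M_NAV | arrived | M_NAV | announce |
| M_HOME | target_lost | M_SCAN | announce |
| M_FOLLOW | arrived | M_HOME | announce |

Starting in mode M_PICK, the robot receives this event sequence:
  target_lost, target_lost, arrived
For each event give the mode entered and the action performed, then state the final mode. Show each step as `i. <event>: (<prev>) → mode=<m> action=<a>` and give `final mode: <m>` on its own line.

final mode: M_NAV

1. target_lost: (M_PICK) → mode=M_PICK action=motors_on
2. target_lost: (M_PICK) → mode=M_PICK action=motors_on
3. arrived: (M_PICK) → mode=M_NAV action=arm_retract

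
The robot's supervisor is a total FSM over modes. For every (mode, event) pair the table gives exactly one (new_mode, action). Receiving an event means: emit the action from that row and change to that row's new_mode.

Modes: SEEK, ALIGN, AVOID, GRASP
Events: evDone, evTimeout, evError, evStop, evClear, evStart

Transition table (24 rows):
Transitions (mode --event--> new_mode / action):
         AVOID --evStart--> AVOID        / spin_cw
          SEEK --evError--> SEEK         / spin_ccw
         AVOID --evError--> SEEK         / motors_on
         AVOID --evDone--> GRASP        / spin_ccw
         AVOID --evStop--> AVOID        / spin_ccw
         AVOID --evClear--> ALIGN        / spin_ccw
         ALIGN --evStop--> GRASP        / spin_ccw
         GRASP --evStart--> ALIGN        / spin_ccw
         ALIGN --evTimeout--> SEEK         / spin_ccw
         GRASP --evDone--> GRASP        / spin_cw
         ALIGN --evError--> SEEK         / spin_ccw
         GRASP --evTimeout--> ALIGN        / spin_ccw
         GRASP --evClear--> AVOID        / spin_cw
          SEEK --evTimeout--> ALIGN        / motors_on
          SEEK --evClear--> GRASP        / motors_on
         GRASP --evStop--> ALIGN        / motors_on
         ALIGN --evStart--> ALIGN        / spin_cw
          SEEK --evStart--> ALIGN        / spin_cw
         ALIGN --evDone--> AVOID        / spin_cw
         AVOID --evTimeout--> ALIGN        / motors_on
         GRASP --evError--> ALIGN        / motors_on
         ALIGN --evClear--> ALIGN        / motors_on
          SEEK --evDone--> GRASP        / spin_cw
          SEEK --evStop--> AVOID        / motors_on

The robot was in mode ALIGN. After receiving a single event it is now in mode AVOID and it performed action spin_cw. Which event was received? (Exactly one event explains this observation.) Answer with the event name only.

try evDone: (ALIGN, evDone) → (AVOID, spin_cw)  ← matches
try evTimeout: (ALIGN, evTimeout) → (SEEK, spin_ccw)
try evError: (ALIGN, evError) → (SEEK, spin_ccw)
try evStop: (ALIGN, evStop) → (GRASP, spin_ccw)
try evClear: (ALIGN, evClear) → (ALIGN, motors_on)
try evStart: (ALIGN, evStart) → (ALIGN, spin_cw)

evDone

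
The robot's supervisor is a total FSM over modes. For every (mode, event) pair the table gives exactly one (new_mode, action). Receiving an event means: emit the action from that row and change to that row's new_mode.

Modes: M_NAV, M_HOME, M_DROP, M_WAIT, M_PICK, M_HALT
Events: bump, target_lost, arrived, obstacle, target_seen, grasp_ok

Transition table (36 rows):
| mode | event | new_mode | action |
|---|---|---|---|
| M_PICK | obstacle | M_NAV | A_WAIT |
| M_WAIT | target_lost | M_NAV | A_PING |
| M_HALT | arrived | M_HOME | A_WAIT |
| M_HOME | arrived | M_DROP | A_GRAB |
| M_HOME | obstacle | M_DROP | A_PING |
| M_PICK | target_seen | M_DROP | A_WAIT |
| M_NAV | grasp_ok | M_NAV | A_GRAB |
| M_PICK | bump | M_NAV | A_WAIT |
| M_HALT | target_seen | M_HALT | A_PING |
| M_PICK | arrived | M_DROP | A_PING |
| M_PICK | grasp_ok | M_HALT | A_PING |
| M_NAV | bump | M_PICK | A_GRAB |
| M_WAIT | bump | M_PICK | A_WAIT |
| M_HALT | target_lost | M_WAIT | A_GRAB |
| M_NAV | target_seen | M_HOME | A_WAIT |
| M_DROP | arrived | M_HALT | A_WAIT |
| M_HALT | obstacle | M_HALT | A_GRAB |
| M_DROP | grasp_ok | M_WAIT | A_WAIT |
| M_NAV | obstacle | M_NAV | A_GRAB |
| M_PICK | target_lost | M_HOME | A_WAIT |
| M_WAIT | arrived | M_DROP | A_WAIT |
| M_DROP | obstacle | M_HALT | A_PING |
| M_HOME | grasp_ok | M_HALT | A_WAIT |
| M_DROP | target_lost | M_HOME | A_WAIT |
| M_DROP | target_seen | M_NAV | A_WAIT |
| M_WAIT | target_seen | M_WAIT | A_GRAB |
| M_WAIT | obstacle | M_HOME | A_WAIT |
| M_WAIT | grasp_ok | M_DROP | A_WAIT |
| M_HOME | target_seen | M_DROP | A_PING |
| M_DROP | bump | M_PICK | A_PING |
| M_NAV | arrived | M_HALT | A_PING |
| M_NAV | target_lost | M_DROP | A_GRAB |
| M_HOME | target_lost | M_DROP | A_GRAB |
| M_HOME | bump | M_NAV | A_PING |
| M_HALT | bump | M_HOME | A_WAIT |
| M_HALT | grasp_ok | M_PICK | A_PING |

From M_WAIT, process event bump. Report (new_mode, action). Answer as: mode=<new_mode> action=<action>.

mode=M_PICK action=A_WAIT

current mode = M_WAIT; filter table to that mode:
  (M_WAIT, target_lost) → (M_NAV, A_PING)
  (M_WAIT, bump) → (M_PICK, A_WAIT)  ← event matches
  (M_WAIT, arrived) → (M_DROP, A_WAIT)
  (M_WAIT, target_seen) → (M_WAIT, A_GRAB)
  (M_WAIT, obstacle) → (M_HOME, A_WAIT)
  (M_WAIT, grasp_ok) → (M_DROP, A_WAIT)
event = bump selects (M_PICK, A_WAIT)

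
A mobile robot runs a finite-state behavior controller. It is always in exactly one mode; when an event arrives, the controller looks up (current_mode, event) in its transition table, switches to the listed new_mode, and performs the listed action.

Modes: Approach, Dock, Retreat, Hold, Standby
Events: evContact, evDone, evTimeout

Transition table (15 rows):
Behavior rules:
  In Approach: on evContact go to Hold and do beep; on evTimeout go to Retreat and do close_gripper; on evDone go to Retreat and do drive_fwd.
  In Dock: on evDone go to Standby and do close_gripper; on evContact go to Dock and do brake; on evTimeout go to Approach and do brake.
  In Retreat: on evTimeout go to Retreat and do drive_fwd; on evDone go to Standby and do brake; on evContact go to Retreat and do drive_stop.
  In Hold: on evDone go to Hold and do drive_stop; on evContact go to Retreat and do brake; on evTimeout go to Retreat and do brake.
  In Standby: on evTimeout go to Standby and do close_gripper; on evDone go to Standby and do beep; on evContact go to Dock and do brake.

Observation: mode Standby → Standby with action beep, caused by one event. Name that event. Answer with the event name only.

try evContact: (Standby, evContact) → (Dock, brake)
try evDone: (Standby, evDone) → (Standby, beep)  ← matches
try evTimeout: (Standby, evTimeout) → (Standby, close_gripper)

evDone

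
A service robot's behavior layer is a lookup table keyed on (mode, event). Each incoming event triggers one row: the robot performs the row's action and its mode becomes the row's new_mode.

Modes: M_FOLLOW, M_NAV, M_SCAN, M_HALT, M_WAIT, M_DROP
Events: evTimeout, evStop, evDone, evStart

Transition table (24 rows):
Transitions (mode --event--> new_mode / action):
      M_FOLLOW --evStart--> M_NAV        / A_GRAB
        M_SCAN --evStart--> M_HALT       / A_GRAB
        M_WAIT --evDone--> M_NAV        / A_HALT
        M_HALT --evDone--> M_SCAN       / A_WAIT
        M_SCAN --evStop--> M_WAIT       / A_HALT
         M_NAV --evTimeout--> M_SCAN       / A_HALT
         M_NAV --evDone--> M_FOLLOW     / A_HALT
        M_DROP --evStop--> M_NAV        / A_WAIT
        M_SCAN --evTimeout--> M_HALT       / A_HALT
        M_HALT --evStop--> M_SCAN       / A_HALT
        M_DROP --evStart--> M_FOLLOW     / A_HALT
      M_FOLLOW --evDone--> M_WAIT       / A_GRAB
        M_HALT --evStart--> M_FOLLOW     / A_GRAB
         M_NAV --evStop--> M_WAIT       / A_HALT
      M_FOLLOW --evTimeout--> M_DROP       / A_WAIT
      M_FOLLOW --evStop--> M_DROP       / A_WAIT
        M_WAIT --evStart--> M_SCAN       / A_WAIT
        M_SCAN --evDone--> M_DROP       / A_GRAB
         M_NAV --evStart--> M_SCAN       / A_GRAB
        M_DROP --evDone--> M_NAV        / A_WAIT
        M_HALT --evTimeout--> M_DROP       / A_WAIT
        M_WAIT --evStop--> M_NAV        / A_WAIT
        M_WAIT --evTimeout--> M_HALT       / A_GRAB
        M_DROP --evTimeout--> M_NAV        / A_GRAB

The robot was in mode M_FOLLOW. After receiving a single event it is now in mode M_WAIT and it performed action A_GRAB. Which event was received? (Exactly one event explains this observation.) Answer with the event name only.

evDone

try evTimeout: (M_FOLLOW, evTimeout) → (M_DROP, A_WAIT)
try evStop: (M_FOLLOW, evStop) → (M_DROP, A_WAIT)
try evDone: (M_FOLLOW, evDone) → (M_WAIT, A_GRAB)  ← matches
try evStart: (M_FOLLOW, evStart) → (M_NAV, A_GRAB)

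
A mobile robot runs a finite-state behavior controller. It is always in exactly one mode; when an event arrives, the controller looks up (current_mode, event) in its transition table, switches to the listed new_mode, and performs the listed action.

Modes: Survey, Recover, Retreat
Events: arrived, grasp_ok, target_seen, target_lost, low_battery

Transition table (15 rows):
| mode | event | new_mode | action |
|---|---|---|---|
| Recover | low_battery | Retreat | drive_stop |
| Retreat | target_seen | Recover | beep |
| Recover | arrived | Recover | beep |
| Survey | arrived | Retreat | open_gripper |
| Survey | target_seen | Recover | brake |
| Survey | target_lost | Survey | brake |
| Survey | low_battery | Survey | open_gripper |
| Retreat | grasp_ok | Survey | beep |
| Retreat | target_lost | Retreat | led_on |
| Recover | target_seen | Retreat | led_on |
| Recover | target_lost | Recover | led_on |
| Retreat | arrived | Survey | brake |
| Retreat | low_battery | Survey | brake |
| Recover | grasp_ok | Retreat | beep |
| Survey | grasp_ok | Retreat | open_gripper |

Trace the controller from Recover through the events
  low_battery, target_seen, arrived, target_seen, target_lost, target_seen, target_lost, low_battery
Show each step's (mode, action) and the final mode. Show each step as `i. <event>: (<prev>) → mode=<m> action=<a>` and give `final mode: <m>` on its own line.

1. low_battery: (Recover) → mode=Retreat action=drive_stop
2. target_seen: (Retreat) → mode=Recover action=beep
3. arrived: (Recover) → mode=Recover action=beep
4. target_seen: (Recover) → mode=Retreat action=led_on
5. target_lost: (Retreat) → mode=Retreat action=led_on
6. target_seen: (Retreat) → mode=Recover action=beep
7. target_lost: (Recover) → mode=Recover action=led_on
8. low_battery: (Recover) → mode=Retreat action=drive_stop

final mode: Retreat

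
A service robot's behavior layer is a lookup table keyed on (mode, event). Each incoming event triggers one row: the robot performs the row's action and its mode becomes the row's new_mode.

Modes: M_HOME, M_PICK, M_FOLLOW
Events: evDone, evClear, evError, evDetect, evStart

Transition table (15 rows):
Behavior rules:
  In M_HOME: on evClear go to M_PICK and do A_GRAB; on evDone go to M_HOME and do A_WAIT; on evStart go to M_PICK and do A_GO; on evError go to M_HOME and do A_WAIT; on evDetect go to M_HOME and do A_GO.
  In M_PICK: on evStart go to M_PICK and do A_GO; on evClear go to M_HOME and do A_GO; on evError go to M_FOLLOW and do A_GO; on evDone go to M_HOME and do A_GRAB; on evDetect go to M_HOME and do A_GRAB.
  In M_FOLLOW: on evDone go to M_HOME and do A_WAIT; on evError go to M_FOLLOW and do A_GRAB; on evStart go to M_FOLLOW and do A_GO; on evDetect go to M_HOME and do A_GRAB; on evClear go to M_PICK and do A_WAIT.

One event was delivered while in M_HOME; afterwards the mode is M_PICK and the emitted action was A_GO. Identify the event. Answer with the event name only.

evStart

try evDone: (M_HOME, evDone) → (M_HOME, A_WAIT)
try evClear: (M_HOME, evClear) → (M_PICK, A_GRAB)
try evError: (M_HOME, evError) → (M_HOME, A_WAIT)
try evDetect: (M_HOME, evDetect) → (M_HOME, A_GO)
try evStart: (M_HOME, evStart) → (M_PICK, A_GO)  ← matches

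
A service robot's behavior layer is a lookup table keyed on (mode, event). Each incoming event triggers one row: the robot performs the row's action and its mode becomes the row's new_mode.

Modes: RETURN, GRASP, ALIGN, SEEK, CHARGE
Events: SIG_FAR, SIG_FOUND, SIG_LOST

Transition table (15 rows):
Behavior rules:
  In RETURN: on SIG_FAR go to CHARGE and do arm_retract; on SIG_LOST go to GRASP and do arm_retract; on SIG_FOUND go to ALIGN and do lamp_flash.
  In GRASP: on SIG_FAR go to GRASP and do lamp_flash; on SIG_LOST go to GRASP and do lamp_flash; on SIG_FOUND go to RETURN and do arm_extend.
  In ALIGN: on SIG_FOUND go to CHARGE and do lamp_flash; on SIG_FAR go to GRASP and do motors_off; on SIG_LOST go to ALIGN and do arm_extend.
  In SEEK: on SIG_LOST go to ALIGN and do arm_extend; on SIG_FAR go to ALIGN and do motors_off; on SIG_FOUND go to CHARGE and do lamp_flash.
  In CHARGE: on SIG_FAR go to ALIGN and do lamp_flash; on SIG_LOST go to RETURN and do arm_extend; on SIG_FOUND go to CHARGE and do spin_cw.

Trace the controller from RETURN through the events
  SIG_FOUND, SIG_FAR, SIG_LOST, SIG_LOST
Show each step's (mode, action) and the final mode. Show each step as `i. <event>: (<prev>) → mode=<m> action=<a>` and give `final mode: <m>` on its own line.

1. SIG_FOUND: (RETURN) → mode=ALIGN action=lamp_flash
2. SIG_FAR: (ALIGN) → mode=GRASP action=motors_off
3. SIG_LOST: (GRASP) → mode=GRASP action=lamp_flash
4. SIG_LOST: (GRASP) → mode=GRASP action=lamp_flash

final mode: GRASP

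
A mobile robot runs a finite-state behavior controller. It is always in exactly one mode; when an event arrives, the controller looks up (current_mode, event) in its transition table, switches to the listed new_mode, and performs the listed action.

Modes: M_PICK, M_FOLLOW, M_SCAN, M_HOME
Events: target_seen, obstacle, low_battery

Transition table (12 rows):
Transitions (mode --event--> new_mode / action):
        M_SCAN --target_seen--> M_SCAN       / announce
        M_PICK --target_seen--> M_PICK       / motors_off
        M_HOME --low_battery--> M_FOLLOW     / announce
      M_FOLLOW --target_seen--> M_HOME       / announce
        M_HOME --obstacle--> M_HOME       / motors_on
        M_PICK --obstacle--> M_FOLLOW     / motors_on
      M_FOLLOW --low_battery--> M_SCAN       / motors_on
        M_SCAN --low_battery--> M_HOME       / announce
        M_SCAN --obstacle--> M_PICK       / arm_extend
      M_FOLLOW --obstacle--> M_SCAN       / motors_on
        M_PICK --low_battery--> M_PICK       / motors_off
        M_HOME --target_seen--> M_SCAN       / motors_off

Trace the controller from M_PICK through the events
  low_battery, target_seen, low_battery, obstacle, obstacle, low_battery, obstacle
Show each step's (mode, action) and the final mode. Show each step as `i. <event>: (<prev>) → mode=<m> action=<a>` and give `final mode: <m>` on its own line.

final mode: M_HOME

1. low_battery: (M_PICK) → mode=M_PICK action=motors_off
2. target_seen: (M_PICK) → mode=M_PICK action=motors_off
3. low_battery: (M_PICK) → mode=M_PICK action=motors_off
4. obstacle: (M_PICK) → mode=M_FOLLOW action=motors_on
5. obstacle: (M_FOLLOW) → mode=M_SCAN action=motors_on
6. low_battery: (M_SCAN) → mode=M_HOME action=announce
7. obstacle: (M_HOME) → mode=M_HOME action=motors_on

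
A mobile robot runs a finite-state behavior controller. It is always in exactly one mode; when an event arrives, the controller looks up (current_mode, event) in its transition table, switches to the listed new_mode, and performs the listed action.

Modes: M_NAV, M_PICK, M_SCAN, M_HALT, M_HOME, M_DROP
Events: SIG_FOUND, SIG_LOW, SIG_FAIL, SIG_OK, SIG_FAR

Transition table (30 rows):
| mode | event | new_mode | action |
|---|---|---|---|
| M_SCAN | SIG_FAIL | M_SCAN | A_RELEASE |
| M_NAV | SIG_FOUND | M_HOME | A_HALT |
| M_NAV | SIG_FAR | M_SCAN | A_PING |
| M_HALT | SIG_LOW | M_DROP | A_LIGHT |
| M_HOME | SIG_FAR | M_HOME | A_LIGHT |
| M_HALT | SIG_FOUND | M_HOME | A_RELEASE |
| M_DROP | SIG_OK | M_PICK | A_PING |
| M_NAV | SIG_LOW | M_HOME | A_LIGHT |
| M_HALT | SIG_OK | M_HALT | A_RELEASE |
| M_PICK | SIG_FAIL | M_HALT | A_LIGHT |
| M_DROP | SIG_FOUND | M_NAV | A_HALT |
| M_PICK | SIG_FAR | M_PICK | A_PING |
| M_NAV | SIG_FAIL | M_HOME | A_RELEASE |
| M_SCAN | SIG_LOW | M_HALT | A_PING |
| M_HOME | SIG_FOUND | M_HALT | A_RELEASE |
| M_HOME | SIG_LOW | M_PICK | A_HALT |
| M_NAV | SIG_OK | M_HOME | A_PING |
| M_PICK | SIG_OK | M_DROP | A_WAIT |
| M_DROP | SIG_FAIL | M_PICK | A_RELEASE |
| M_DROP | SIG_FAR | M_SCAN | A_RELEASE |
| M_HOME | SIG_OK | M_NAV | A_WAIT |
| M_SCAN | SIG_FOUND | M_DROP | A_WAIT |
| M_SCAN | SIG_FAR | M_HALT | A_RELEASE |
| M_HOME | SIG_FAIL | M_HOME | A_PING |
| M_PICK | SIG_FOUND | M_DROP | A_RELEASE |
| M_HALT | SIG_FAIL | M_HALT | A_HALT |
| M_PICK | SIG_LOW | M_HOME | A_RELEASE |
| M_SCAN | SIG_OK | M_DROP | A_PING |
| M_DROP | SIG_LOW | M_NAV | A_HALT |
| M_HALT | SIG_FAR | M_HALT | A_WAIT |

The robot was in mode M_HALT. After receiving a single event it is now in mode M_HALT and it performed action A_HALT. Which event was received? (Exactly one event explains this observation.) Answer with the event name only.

try SIG_FOUND: (M_HALT, SIG_FOUND) → (M_HOME, A_RELEASE)
try SIG_LOW: (M_HALT, SIG_LOW) → (M_DROP, A_LIGHT)
try SIG_FAIL: (M_HALT, SIG_FAIL) → (M_HALT, A_HALT)  ← matches
try SIG_OK: (M_HALT, SIG_OK) → (M_HALT, A_RELEASE)
try SIG_FAR: (M_HALT, SIG_FAR) → (M_HALT, A_WAIT)

SIG_FAIL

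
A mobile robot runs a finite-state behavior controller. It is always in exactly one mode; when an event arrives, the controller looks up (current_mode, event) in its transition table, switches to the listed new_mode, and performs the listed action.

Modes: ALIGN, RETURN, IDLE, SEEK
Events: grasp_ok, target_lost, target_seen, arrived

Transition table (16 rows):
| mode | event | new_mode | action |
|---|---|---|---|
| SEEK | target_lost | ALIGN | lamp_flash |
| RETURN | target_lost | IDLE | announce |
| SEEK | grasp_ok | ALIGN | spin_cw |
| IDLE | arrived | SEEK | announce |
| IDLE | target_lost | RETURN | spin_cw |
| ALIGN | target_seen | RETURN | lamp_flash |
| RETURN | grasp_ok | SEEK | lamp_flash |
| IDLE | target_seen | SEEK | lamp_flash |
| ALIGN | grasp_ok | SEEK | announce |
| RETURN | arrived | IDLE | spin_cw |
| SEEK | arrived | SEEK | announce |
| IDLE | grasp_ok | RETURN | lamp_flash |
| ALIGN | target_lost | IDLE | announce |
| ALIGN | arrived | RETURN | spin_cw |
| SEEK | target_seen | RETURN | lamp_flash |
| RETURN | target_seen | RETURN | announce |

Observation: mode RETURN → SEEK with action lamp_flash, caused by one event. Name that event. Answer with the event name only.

try grasp_ok: (RETURN, grasp_ok) → (SEEK, lamp_flash)  ← matches
try target_lost: (RETURN, target_lost) → (IDLE, announce)
try target_seen: (RETURN, target_seen) → (RETURN, announce)
try arrived: (RETURN, arrived) → (IDLE, spin_cw)

grasp_ok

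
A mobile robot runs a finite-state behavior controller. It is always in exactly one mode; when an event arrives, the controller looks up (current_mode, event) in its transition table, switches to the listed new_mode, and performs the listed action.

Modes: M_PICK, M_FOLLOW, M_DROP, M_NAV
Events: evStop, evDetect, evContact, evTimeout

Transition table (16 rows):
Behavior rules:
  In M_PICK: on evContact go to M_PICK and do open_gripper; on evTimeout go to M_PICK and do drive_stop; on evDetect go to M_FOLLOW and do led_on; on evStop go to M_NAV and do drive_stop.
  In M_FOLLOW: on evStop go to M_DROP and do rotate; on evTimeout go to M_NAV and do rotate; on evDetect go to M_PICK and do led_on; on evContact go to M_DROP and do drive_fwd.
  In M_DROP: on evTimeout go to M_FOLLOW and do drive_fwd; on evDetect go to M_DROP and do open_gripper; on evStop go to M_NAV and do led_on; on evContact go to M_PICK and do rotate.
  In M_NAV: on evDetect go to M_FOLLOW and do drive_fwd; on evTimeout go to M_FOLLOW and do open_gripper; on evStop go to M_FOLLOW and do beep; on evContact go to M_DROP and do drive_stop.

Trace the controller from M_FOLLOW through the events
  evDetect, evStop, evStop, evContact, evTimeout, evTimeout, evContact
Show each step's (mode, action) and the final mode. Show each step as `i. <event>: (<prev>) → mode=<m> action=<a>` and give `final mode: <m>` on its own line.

1. evDetect: (M_FOLLOW) → mode=M_PICK action=led_on
2. evStop: (M_PICK) → mode=M_NAV action=drive_stop
3. evStop: (M_NAV) → mode=M_FOLLOW action=beep
4. evContact: (M_FOLLOW) → mode=M_DROP action=drive_fwd
5. evTimeout: (M_DROP) → mode=M_FOLLOW action=drive_fwd
6. evTimeout: (M_FOLLOW) → mode=M_NAV action=rotate
7. evContact: (M_NAV) → mode=M_DROP action=drive_stop

final mode: M_DROP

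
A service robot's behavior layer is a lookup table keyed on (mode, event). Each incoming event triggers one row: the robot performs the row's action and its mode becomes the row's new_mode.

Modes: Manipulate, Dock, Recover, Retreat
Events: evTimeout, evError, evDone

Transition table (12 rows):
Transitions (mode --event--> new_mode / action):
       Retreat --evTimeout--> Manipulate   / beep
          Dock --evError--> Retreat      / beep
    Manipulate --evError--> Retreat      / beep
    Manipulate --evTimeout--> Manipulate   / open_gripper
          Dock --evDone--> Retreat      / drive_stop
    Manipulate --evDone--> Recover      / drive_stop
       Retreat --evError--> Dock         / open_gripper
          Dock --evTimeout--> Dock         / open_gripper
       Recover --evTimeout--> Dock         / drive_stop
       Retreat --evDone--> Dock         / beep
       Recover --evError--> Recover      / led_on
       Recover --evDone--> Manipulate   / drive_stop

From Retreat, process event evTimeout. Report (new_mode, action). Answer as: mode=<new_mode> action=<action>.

current mode = Retreat; filter table to that mode:
  (Retreat, evTimeout) → (Manipulate, beep)  ← event matches
  (Retreat, evError) → (Dock, open_gripper)
  (Retreat, evDone) → (Dock, beep)
event = evTimeout selects (Manipulate, beep)

mode=Manipulate action=beep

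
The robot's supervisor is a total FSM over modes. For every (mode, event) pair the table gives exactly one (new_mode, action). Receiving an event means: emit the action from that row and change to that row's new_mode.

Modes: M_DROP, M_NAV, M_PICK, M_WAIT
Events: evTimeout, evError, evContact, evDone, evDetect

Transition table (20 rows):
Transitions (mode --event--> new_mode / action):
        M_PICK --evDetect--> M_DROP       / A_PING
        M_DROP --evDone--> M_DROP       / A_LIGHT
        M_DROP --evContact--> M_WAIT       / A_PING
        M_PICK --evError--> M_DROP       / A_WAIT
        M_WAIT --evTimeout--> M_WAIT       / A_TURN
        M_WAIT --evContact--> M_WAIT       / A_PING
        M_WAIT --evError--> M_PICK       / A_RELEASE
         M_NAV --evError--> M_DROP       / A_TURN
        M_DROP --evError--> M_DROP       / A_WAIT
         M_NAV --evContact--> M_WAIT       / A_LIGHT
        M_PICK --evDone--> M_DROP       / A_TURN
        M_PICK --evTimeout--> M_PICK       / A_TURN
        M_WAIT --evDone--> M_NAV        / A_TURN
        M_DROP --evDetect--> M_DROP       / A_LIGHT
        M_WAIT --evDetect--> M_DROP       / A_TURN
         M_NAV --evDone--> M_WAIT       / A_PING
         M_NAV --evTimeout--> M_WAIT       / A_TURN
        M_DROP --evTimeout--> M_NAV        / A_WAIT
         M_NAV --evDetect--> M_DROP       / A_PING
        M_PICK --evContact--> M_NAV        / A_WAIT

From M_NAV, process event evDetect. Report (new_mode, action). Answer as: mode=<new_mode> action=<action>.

mode=M_DROP action=A_PING

current mode = M_NAV; filter table to that mode:
  (M_NAV, evError) → (M_DROP, A_TURN)
  (M_NAV, evContact) → (M_WAIT, A_LIGHT)
  (M_NAV, evDone) → (M_WAIT, A_PING)
  (M_NAV, evTimeout) → (M_WAIT, A_TURN)
  (M_NAV, evDetect) → (M_DROP, A_PING)  ← event matches
event = evDetect selects (M_DROP, A_PING)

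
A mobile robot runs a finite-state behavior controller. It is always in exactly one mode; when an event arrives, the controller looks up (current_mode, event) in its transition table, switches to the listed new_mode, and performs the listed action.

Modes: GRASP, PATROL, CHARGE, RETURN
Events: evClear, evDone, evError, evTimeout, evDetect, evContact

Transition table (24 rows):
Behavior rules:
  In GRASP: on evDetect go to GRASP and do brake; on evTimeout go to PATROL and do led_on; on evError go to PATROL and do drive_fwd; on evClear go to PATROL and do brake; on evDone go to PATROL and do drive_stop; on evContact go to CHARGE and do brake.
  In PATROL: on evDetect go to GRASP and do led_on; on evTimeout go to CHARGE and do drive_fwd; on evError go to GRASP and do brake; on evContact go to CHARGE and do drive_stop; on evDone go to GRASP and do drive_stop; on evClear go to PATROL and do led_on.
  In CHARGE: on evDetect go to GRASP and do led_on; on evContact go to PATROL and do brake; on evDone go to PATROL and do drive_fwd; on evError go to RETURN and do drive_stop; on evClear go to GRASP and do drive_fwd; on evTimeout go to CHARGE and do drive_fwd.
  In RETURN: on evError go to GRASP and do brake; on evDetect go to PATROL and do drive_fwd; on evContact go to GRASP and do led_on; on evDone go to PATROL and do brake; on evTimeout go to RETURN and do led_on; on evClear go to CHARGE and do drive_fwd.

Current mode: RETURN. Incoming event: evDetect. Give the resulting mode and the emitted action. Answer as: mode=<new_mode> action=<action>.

current mode = RETURN; filter table to that mode:
  (RETURN, evError) → (GRASP, brake)
  (RETURN, evDetect) → (PATROL, drive_fwd)  ← event matches
  (RETURN, evContact) → (GRASP, led_on)
  (RETURN, evDone) → (PATROL, brake)
  (RETURN, evTimeout) → (RETURN, led_on)
  (RETURN, evClear) → (CHARGE, drive_fwd)
event = evDetect selects (PATROL, drive_fwd)

mode=PATROL action=drive_fwd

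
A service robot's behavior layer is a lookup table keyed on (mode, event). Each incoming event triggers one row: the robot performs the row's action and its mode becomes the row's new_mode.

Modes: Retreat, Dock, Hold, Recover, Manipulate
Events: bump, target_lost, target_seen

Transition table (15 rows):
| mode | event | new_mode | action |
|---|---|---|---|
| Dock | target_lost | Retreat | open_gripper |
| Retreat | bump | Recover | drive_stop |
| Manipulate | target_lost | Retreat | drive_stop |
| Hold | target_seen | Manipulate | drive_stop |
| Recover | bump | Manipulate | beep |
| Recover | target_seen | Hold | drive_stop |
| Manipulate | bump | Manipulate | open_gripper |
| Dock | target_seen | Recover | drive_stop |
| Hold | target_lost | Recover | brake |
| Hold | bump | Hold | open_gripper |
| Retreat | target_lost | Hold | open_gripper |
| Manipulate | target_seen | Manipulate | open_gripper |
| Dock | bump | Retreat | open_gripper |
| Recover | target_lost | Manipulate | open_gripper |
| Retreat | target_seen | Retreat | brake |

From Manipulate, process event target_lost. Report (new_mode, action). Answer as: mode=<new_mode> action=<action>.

current mode = Manipulate; filter table to that mode:
  (Manipulate, target_lost) → (Retreat, drive_stop)  ← event matches
  (Manipulate, bump) → (Manipulate, open_gripper)
  (Manipulate, target_seen) → (Manipulate, open_gripper)
event = target_lost selects (Retreat, drive_stop)

mode=Retreat action=drive_stop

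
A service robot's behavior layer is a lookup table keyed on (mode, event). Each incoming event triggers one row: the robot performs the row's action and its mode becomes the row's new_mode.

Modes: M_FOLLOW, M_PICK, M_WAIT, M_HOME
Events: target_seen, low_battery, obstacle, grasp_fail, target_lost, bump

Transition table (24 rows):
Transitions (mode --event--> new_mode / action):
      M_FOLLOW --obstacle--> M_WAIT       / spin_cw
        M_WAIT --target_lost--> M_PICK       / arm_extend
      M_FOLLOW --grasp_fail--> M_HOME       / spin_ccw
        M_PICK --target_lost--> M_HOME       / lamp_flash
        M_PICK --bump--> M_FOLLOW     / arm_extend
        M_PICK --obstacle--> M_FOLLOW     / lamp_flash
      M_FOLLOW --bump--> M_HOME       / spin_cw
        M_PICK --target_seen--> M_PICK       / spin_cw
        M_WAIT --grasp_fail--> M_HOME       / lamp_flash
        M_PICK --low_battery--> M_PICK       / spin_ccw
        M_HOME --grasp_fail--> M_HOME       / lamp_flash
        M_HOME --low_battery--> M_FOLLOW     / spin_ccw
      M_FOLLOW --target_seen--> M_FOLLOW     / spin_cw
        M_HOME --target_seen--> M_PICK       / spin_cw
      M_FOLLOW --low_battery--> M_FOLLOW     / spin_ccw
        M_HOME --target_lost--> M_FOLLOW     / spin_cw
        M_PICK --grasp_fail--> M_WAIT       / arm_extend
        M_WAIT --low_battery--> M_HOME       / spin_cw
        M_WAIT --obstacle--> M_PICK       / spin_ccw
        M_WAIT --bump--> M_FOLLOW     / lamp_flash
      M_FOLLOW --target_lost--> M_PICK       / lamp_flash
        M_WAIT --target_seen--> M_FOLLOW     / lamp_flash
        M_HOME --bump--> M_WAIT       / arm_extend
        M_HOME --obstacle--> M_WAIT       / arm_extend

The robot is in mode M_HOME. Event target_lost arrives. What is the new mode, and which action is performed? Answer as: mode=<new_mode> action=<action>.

current mode = M_HOME; filter table to that mode:
  (M_HOME, grasp_fail) → (M_HOME, lamp_flash)
  (M_HOME, low_battery) → (M_FOLLOW, spin_ccw)
  (M_HOME, target_seen) → (M_PICK, spin_cw)
  (M_HOME, target_lost) → (M_FOLLOW, spin_cw)  ← event matches
  (M_HOME, bump) → (M_WAIT, arm_extend)
  (M_HOME, obstacle) → (M_WAIT, arm_extend)
event = target_lost selects (M_FOLLOW, spin_cw)

mode=M_FOLLOW action=spin_cw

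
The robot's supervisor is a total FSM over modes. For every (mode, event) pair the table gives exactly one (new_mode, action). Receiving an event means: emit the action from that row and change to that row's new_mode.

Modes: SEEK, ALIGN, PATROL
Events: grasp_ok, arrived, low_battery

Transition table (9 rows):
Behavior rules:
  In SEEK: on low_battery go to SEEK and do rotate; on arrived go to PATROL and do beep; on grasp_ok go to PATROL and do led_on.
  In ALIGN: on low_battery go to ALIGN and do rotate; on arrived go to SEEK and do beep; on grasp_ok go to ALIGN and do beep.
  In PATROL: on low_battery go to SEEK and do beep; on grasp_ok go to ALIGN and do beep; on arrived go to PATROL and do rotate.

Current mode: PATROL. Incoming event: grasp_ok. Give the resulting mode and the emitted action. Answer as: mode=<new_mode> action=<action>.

mode=ALIGN action=beep

current mode = PATROL; filter table to that mode:
  (PATROL, low_battery) → (SEEK, beep)
  (PATROL, grasp_ok) → (ALIGN, beep)  ← event matches
  (PATROL, arrived) → (PATROL, rotate)
event = grasp_ok selects (ALIGN, beep)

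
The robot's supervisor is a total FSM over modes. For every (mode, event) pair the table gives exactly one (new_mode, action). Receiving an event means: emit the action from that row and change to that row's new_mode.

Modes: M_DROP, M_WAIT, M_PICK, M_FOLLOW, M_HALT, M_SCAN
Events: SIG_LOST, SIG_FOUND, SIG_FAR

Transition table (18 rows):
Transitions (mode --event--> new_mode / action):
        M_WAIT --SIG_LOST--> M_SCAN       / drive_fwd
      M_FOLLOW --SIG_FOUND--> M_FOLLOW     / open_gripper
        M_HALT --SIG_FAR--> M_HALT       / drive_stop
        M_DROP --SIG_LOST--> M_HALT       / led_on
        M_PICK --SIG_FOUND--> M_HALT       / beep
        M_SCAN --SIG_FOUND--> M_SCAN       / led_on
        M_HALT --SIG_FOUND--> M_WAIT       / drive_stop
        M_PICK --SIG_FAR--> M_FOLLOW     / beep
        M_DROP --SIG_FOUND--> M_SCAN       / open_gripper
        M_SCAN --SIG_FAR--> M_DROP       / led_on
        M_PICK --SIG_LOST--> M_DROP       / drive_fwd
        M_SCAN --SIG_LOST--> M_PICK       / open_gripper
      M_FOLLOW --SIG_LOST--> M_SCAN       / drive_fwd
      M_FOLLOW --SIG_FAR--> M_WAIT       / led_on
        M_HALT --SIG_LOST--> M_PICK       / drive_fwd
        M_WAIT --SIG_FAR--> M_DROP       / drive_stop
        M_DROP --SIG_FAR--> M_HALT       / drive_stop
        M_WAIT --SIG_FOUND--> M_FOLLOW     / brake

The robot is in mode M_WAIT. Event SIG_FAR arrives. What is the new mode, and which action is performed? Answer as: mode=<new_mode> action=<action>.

current mode = M_WAIT; filter table to that mode:
  (M_WAIT, SIG_LOST) → (M_SCAN, drive_fwd)
  (M_WAIT, SIG_FAR) → (M_DROP, drive_stop)  ← event matches
  (M_WAIT, SIG_FOUND) → (M_FOLLOW, brake)
event = SIG_FAR selects (M_DROP, drive_stop)

mode=M_DROP action=drive_stop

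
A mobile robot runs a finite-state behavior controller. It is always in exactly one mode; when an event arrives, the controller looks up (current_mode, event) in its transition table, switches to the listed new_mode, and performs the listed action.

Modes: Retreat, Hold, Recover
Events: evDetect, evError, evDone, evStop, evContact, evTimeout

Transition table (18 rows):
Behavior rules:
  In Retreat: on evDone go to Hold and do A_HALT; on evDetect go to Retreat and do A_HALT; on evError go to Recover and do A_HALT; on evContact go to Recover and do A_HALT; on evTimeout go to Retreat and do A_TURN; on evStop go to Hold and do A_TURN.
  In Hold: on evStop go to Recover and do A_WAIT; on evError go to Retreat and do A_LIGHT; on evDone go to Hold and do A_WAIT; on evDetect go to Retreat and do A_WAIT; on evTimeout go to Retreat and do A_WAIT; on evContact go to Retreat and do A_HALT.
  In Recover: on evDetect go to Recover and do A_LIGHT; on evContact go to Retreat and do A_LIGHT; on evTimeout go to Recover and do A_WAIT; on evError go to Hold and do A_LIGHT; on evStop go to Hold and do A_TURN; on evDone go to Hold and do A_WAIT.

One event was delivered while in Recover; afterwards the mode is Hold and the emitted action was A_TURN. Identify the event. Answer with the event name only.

try evDetect: (Recover, evDetect) → (Recover, A_LIGHT)
try evError: (Recover, evError) → (Hold, A_LIGHT)
try evDone: (Recover, evDone) → (Hold, A_WAIT)
try evStop: (Recover, evStop) → (Hold, A_TURN)  ← matches
try evContact: (Recover, evContact) → (Retreat, A_LIGHT)
try evTimeout: (Recover, evTimeout) → (Recover, A_WAIT)

evStop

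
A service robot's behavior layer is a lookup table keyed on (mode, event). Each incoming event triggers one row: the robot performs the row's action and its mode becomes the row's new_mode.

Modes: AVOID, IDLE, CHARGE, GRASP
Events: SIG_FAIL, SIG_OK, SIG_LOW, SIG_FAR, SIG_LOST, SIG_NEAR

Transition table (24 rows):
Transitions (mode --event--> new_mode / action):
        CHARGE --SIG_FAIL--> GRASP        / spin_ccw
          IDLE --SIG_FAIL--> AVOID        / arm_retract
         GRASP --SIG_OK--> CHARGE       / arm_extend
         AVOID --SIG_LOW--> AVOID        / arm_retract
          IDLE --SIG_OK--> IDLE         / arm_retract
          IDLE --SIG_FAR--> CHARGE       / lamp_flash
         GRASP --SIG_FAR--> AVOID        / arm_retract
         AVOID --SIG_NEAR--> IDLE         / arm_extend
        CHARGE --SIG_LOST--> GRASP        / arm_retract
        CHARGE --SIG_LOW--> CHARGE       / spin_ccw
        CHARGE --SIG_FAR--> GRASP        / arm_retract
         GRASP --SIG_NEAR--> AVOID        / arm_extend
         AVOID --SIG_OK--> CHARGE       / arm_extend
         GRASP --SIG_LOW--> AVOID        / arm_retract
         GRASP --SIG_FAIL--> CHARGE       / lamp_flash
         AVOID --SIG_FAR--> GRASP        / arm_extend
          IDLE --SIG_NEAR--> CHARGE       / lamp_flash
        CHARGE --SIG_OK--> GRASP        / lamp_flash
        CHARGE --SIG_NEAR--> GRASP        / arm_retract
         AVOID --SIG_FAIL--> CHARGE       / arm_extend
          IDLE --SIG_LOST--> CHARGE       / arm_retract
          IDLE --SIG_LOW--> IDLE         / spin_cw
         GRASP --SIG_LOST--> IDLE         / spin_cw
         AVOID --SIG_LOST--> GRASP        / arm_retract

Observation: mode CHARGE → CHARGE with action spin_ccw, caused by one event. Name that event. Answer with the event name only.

try SIG_FAIL: (CHARGE, SIG_FAIL) → (GRASP, spin_ccw)
try SIG_OK: (CHARGE, SIG_OK) → (GRASP, lamp_flash)
try SIG_LOW: (CHARGE, SIG_LOW) → (CHARGE, spin_ccw)  ← matches
try SIG_FAR: (CHARGE, SIG_FAR) → (GRASP, arm_retract)
try SIG_LOST: (CHARGE, SIG_LOST) → (GRASP, arm_retract)
try SIG_NEAR: (CHARGE, SIG_NEAR) → (GRASP, arm_retract)

SIG_LOW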